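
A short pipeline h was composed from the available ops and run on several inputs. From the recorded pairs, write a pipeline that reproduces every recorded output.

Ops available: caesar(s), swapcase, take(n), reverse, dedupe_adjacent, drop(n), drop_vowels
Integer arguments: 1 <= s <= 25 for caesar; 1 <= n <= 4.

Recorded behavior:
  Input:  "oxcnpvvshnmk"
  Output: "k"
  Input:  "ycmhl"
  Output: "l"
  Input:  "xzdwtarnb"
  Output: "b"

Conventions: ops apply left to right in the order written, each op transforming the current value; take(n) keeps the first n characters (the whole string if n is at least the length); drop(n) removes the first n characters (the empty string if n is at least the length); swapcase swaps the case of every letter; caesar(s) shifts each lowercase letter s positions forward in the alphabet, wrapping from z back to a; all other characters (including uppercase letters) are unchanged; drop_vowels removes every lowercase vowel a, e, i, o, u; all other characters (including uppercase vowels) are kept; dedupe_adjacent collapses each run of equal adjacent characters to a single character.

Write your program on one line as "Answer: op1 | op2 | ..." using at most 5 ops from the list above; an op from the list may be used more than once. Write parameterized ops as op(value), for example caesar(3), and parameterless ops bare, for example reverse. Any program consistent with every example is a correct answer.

drop(1) | reverse | dedupe_adjacent | take(1)

Check, running the answer program on each example:
  "oxcnpvvshnmk" -> "xcnpvvshnmk" -> "kmnhsvvpncx" -> "kmnhsvpncx" -> "k"
  "ycmhl" -> "cmhl" -> "lhmc" -> "lhmc" -> "l"
  "xzdwtarnb" -> "zdwtarnb" -> "bnratwdz" -> "bnratwdz" -> "b"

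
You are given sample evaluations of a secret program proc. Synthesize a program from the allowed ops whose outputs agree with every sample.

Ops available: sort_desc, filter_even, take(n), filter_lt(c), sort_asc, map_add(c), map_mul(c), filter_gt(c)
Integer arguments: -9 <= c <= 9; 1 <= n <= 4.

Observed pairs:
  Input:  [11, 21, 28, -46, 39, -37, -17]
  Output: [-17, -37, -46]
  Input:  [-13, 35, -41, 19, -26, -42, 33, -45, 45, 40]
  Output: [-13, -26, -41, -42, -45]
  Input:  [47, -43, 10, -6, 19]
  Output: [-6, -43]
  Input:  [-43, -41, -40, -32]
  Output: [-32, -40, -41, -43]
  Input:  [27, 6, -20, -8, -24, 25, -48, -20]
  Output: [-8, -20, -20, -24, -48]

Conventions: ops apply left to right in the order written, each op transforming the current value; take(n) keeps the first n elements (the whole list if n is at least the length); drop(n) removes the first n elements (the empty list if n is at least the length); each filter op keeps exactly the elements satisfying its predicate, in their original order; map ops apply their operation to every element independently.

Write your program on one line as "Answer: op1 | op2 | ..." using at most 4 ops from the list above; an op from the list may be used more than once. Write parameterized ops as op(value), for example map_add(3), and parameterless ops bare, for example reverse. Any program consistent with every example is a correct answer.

sort_asc | sort_desc | filter_lt(6)

Check, running the answer program on each example:
  [11, 21, 28, -46, 39, -37, -17] -> [-46, -37, -17, 11, 21, 28, 39] -> [39, 28, 21, 11, -17, -37, -46] -> [-17, -37, -46]
  [-13, 35, -41, 19, -26, -42, 33, -45, 45, 40] -> [-45, -42, -41, -26, -13, 19, 33, 35, 40, 45] -> [45, 40, 35, 33, 19, -13, -26, -41, -42, -45] -> [-13, -26, -41, -42, -45]
  [47, -43, 10, -6, 19] -> [-43, -6, 10, 19, 47] -> [47, 19, 10, -6, -43] -> [-6, -43]
  [-43, -41, -40, -32] -> [-43, -41, -40, -32] -> [-32, -40, -41, -43] -> [-32, -40, -41, -43]
  [27, 6, -20, -8, -24, 25, -48, -20] -> [-48, -24, -20, -20, -8, 6, 25, 27] -> [27, 25, 6, -8, -20, -20, -24, -48] -> [-8, -20, -20, -24, -48]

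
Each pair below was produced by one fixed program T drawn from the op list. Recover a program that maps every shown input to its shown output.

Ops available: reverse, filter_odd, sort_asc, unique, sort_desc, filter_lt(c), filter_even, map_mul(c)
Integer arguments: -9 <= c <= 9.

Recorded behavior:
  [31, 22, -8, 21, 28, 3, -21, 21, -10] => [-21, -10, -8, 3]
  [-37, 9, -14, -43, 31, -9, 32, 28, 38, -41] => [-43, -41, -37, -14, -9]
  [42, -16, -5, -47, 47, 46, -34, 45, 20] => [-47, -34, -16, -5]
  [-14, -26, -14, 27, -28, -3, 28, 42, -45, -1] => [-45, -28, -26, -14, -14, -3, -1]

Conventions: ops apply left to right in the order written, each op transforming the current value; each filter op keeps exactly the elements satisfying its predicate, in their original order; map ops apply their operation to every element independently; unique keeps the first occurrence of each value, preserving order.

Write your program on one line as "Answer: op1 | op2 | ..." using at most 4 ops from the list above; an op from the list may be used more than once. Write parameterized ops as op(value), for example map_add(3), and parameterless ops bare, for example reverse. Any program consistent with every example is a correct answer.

sort_asc | reverse | filter_lt(8) | sort_asc

Check, running the answer program on each example:
  [31, 22, -8, 21, 28, 3, -21, 21, -10] -> [-21, -10, -8, 3, 21, 21, 22, 28, 31] -> [31, 28, 22, 21, 21, 3, -8, -10, -21] -> [3, -8, -10, -21] -> [-21, -10, -8, 3]
  [-37, 9, -14, -43, 31, -9, 32, 28, 38, -41] -> [-43, -41, -37, -14, -9, 9, 28, 31, 32, 38] -> [38, 32, 31, 28, 9, -9, -14, -37, -41, -43] -> [-9, -14, -37, -41, -43] -> [-43, -41, -37, -14, -9]
  [42, -16, -5, -47, 47, 46, -34, 45, 20] -> [-47, -34, -16, -5, 20, 42, 45, 46, 47] -> [47, 46, 45, 42, 20, -5, -16, -34, -47] -> [-5, -16, -34, -47] -> [-47, -34, -16, -5]
  [-14, -26, -14, 27, -28, -3, 28, 42, -45, -1] -> [-45, -28, -26, -14, -14, -3, -1, 27, 28, 42] -> [42, 28, 27, -1, -3, -14, -14, -26, -28, -45] -> [-1, -3, -14, -14, -26, -28, -45] -> [-45, -28, -26, -14, -14, -3, -1]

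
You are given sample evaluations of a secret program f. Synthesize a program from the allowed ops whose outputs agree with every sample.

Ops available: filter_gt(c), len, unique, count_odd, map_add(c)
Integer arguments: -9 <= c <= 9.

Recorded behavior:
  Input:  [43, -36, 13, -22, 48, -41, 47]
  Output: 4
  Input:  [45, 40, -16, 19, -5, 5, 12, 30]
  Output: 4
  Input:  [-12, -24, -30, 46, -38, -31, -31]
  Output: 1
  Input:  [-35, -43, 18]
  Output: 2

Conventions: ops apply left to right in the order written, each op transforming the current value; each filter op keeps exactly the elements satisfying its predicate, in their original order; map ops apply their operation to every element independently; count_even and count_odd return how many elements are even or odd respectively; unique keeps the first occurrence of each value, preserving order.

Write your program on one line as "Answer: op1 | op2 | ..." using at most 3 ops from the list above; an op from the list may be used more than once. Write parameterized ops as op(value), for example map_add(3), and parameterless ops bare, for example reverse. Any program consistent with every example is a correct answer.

unique | count_odd

Check, running the answer program on each example:
  [43, -36, 13, -22, 48, -41, 47] -> [43, -36, 13, -22, 48, -41, 47] -> 4
  [45, 40, -16, 19, -5, 5, 12, 30] -> [45, 40, -16, 19, -5, 5, 12, 30] -> 4
  [-12, -24, -30, 46, -38, -31, -31] -> [-12, -24, -30, 46, -38, -31] -> 1
  [-35, -43, 18] -> [-35, -43, 18] -> 2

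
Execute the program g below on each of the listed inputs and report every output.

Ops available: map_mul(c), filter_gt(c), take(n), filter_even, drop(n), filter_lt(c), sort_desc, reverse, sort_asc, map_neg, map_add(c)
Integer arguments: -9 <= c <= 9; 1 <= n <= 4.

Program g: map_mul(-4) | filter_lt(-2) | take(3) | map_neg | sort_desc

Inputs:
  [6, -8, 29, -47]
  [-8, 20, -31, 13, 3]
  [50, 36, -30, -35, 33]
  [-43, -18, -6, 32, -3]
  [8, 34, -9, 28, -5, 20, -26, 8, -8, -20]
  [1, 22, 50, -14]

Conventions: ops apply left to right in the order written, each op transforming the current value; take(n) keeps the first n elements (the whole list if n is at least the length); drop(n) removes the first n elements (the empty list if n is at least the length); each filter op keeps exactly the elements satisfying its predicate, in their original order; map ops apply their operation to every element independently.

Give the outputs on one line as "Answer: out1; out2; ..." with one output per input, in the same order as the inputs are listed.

[116, 24]; [80, 52, 12]; [200, 144, 132]; [128]; [136, 112, 32]; [200, 88, 4]

Execution, op by op:
  [6, -8, 29, -47] -> [-24, 32, -116, 188] -> [-24, -116] -> [-24, -116] -> [24, 116] -> [116, 24]
  [-8, 20, -31, 13, 3] -> [32, -80, 124, -52, -12] -> [-80, -52, -12] -> [-80, -52, -12] -> [80, 52, 12] -> [80, 52, 12]
  [50, 36, -30, -35, 33] -> [-200, -144, 120, 140, -132] -> [-200, -144, -132] -> [-200, -144, -132] -> [200, 144, 132] -> [200, 144, 132]
  [-43, -18, -6, 32, -3] -> [172, 72, 24, -128, 12] -> [-128] -> [-128] -> [128] -> [128]
  [8, 34, -9, 28, -5, 20, -26, 8, -8, -20] -> [-32, -136, 36, -112, 20, -80, 104, -32, 32, 80] -> [-32, -136, -112, -80, -32] -> [-32, -136, -112] -> [32, 136, 112] -> [136, 112, 32]
  [1, 22, 50, -14] -> [-4, -88, -200, 56] -> [-4, -88, -200] -> [-4, -88, -200] -> [4, 88, 200] -> [200, 88, 4]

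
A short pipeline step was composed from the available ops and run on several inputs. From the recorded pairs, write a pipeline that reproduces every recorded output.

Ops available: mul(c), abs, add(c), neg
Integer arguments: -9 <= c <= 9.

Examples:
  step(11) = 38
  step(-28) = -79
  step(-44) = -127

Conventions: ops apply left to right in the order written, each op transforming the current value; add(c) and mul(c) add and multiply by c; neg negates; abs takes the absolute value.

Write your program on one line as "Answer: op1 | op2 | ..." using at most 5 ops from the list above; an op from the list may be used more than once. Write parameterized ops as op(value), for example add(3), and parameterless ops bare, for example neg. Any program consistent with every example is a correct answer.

neg | mul(-3) | add(6) | add(-1)

Check, running the answer program on each example:
  11 -> -11 -> 33 -> 39 -> 38
  -28 -> 28 -> -84 -> -78 -> -79
  -44 -> 44 -> -132 -> -126 -> -127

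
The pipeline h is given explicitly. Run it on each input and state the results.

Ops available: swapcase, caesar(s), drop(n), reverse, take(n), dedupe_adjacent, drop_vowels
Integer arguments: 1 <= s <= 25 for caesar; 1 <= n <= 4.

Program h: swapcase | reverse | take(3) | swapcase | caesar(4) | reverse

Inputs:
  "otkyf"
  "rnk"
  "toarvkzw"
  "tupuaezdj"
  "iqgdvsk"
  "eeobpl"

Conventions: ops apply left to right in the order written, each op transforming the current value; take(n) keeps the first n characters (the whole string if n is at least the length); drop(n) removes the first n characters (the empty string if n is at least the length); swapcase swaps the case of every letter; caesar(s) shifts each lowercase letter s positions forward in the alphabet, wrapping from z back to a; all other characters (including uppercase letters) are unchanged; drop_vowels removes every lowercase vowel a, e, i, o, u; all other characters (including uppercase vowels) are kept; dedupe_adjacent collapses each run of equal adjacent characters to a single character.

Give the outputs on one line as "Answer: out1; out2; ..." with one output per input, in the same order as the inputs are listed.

"ocj"; "vro"; "oda"; "dhn"; "zwo"; "ftp"

Execution, op by op:
  "otkyf" -> "OTKYF" -> "FYKTO" -> "FYK" -> "fyk" -> "jco" -> "ocj"
  "rnk" -> "RNK" -> "KNR" -> "KNR" -> "knr" -> "orv" -> "vro"
  "toarvkzw" -> "TOARVKZW" -> "WZKVRAOT" -> "WZK" -> "wzk" -> "ado" -> "oda"
  "tupuaezdj" -> "TUPUAEZDJ" -> "JDZEAUPUT" -> "JDZ" -> "jdz" -> "nhd" -> "dhn"
  "iqgdvsk" -> "IQGDVSK" -> "KSVDGQI" -> "KSV" -> "ksv" -> "owz" -> "zwo"
  "eeobpl" -> "EEOBPL" -> "LPBOEE" -> "LPB" -> "lpb" -> "ptf" -> "ftp"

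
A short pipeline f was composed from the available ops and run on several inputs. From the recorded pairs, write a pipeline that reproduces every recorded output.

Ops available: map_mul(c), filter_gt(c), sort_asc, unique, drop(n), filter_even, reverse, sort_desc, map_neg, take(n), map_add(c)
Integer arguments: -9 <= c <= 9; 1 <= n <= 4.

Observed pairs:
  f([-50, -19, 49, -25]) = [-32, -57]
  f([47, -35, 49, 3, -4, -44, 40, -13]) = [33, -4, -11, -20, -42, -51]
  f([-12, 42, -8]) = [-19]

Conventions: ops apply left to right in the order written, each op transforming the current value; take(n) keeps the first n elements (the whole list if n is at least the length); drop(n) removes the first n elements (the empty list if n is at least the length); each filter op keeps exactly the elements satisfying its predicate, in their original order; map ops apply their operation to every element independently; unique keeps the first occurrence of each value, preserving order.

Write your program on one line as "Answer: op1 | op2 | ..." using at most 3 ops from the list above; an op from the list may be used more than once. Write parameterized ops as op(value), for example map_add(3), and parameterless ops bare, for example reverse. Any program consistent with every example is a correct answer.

sort_desc | map_add(-7) | drop(2)

Check, running the answer program on each example:
  [-50, -19, 49, -25] -> [49, -19, -25, -50] -> [42, -26, -32, -57] -> [-32, -57]
  [47, -35, 49, 3, -4, -44, 40, -13] -> [49, 47, 40, 3, -4, -13, -35, -44] -> [42, 40, 33, -4, -11, -20, -42, -51] -> [33, -4, -11, -20, -42, -51]
  [-12, 42, -8] -> [42, -8, -12] -> [35, -15, -19] -> [-19]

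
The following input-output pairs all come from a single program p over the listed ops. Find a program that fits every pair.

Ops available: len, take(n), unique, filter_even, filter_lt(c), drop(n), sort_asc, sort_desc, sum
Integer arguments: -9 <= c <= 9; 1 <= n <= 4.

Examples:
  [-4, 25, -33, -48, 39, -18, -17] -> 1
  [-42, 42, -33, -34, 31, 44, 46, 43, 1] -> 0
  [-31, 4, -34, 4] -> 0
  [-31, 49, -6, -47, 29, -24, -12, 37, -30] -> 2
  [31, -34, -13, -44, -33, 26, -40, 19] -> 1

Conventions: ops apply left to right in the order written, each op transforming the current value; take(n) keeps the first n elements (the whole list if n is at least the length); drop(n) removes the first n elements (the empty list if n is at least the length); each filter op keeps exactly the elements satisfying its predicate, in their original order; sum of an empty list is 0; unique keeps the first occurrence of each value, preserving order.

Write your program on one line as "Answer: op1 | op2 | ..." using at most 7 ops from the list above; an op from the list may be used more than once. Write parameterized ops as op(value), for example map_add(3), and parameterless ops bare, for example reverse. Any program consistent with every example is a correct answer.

sort_asc | filter_lt(0) | drop(3) | drop(1) | sort_desc | len

Check, running the answer program on each example:
  [-4, 25, -33, -48, 39, -18, -17] -> [-48, -33, -18, -17, -4, 25, 39] -> [-48, -33, -18, -17, -4] -> [-17, -4] -> [-4] -> [-4] -> 1
  [-42, 42, -33, -34, 31, 44, 46, 43, 1] -> [-42, -34, -33, 1, 31, 42, 43, 44, 46] -> [-42, -34, -33] -> [] -> [] -> [] -> 0
  [-31, 4, -34, 4] -> [-34, -31, 4, 4] -> [-34, -31] -> [] -> [] -> [] -> 0
  [-31, 49, -6, -47, 29, -24, -12, 37, -30] -> [-47, -31, -30, -24, -12, -6, 29, 37, 49] -> [-47, -31, -30, -24, -12, -6] -> [-24, -12, -6] -> [-12, -6] -> [-6, -12] -> 2
  [31, -34, -13, -44, -33, 26, -40, 19] -> [-44, -40, -34, -33, -13, 19, 26, 31] -> [-44, -40, -34, -33, -13] -> [-33, -13] -> [-13] -> [-13] -> 1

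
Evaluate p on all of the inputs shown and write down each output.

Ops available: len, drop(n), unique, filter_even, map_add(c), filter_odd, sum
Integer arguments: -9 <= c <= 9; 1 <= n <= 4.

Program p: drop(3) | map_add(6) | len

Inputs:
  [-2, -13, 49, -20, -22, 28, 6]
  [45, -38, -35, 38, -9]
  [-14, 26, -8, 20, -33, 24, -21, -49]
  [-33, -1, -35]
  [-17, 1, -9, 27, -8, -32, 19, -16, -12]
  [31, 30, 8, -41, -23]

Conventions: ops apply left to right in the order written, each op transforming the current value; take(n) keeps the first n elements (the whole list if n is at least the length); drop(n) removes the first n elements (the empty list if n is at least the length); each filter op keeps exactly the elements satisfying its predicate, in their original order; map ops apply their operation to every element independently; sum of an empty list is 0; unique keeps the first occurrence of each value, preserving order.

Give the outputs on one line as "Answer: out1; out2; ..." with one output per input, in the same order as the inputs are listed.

4; 2; 5; 0; 6; 2

Execution, op by op:
  [-2, -13, 49, -20, -22, 28, 6] -> [-20, -22, 28, 6] -> [-14, -16, 34, 12] -> 4
  [45, -38, -35, 38, -9] -> [38, -9] -> [44, -3] -> 2
  [-14, 26, -8, 20, -33, 24, -21, -49] -> [20, -33, 24, -21, -49] -> [26, -27, 30, -15, -43] -> 5
  [-33, -1, -35] -> [] -> [] -> 0
  [-17, 1, -9, 27, -8, -32, 19, -16, -12] -> [27, -8, -32, 19, -16, -12] -> [33, -2, -26, 25, -10, -6] -> 6
  [31, 30, 8, -41, -23] -> [-41, -23] -> [-35, -17] -> 2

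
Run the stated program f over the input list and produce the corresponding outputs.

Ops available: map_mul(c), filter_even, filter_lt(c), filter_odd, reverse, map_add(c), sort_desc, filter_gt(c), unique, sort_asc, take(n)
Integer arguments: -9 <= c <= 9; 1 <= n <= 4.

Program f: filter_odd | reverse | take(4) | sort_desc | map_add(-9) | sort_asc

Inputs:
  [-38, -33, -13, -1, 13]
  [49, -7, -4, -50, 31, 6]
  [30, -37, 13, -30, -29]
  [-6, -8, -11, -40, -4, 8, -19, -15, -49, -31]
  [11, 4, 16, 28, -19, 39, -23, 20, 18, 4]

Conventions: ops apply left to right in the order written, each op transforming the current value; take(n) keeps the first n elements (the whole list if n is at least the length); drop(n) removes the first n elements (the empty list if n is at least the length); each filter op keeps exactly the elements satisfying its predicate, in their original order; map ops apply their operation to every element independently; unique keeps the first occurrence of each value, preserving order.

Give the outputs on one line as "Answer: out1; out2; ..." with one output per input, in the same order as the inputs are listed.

Execution, op by op:
  [-38, -33, -13, -1, 13] -> [-33, -13, -1, 13] -> [13, -1, -13, -33] -> [13, -1, -13, -33] -> [13, -1, -13, -33] -> [4, -10, -22, -42] -> [-42, -22, -10, 4]
  [49, -7, -4, -50, 31, 6] -> [49, -7, 31] -> [31, -7, 49] -> [31, -7, 49] -> [49, 31, -7] -> [40, 22, -16] -> [-16, 22, 40]
  [30, -37, 13, -30, -29] -> [-37, 13, -29] -> [-29, 13, -37] -> [-29, 13, -37] -> [13, -29, -37] -> [4, -38, -46] -> [-46, -38, 4]
  [-6, -8, -11, -40, -4, 8, -19, -15, -49, -31] -> [-11, -19, -15, -49, -31] -> [-31, -49, -15, -19, -11] -> [-31, -49, -15, -19] -> [-15, -19, -31, -49] -> [-24, -28, -40, -58] -> [-58, -40, -28, -24]
  [11, 4, 16, 28, -19, 39, -23, 20, 18, 4] -> [11, -19, 39, -23] -> [-23, 39, -19, 11] -> [-23, 39, -19, 11] -> [39, 11, -19, -23] -> [30, 2, -28, -32] -> [-32, -28, 2, 30]

[-42, -22, -10, 4]; [-16, 22, 40]; [-46, -38, 4]; [-58, -40, -28, -24]; [-32, -28, 2, 30]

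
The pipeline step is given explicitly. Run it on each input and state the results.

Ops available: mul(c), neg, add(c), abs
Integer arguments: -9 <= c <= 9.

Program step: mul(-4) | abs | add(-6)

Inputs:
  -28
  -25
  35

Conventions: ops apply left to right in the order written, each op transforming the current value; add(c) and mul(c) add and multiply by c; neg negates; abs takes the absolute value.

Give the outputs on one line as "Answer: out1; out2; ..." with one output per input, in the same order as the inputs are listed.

106; 94; 134

Execution, op by op:
  -28 -> 112 -> 112 -> 106
  -25 -> 100 -> 100 -> 94
  35 -> -140 -> 140 -> 134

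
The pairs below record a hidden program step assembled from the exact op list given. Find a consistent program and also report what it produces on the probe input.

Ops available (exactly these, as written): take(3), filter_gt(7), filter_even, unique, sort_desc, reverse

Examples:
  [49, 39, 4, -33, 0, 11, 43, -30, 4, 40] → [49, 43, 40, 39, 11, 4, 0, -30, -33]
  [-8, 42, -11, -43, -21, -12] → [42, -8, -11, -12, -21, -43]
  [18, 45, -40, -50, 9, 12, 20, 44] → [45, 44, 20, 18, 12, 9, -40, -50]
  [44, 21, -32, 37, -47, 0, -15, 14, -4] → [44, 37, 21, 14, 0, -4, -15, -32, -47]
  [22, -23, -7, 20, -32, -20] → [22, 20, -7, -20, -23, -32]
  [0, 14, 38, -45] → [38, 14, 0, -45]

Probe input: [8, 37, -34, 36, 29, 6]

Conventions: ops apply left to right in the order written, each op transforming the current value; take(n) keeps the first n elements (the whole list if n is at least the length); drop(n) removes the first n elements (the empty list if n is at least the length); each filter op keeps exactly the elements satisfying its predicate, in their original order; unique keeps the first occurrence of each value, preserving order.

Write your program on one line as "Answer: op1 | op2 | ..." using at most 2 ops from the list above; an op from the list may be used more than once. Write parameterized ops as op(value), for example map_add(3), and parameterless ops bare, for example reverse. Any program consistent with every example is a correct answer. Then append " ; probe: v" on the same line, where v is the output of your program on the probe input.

sort_desc | unique ; probe: [37, 36, 29, 8, 6, -34]

Check, running the answer program on each example:
  [49, 39, 4, -33, 0, 11, 43, -30, 4, 40] -> [49, 43, 40, 39, 11, 4, 4, 0, -30, -33] -> [49, 43, 40, 39, 11, 4, 0, -30, -33]
  [-8, 42, -11, -43, -21, -12] -> [42, -8, -11, -12, -21, -43] -> [42, -8, -11, -12, -21, -43]
  [18, 45, -40, -50, 9, 12, 20, 44] -> [45, 44, 20, 18, 12, 9, -40, -50] -> [45, 44, 20, 18, 12, 9, -40, -50]
  [44, 21, -32, 37, -47, 0, -15, 14, -4] -> [44, 37, 21, 14, 0, -4, -15, -32, -47] -> [44, 37, 21, 14, 0, -4, -15, -32, -47]
  [22, -23, -7, 20, -32, -20] -> [22, 20, -7, -20, -23, -32] -> [22, 20, -7, -20, -23, -32]
  [0, 14, 38, -45] -> [38, 14, 0, -45] -> [38, 14, 0, -45]
  probe: [8, 37, -34, 36, 29, 6] -> [37, 36, 29, 8, 6, -34] -> [37, 36, 29, 8, 6, -34]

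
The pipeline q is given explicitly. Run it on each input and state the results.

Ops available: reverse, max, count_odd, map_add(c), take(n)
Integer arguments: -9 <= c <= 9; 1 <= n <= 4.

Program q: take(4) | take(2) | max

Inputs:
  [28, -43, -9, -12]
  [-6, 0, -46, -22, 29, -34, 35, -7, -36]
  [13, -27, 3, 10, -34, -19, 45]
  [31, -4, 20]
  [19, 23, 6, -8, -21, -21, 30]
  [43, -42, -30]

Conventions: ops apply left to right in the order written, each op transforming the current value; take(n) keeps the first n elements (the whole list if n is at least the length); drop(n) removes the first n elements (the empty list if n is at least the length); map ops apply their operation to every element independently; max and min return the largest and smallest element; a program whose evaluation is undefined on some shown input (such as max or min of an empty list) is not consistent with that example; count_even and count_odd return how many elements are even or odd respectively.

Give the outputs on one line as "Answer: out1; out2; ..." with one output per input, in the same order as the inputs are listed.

Execution, op by op:
  [28, -43, -9, -12] -> [28, -43, -9, -12] -> [28, -43] -> 28
  [-6, 0, -46, -22, 29, -34, 35, -7, -36] -> [-6, 0, -46, -22] -> [-6, 0] -> 0
  [13, -27, 3, 10, -34, -19, 45] -> [13, -27, 3, 10] -> [13, -27] -> 13
  [31, -4, 20] -> [31, -4, 20] -> [31, -4] -> 31
  [19, 23, 6, -8, -21, -21, 30] -> [19, 23, 6, -8] -> [19, 23] -> 23
  [43, -42, -30] -> [43, -42, -30] -> [43, -42] -> 43

28; 0; 13; 31; 23; 43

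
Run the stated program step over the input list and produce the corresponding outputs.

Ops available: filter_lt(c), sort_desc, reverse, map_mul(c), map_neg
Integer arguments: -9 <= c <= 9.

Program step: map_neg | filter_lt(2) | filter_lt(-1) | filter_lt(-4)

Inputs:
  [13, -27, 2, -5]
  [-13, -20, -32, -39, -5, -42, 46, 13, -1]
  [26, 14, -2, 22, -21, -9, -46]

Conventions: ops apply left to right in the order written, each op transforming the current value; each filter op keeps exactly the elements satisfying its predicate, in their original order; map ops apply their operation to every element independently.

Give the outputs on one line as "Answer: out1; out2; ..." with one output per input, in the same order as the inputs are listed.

[-13]; [-46, -13]; [-26, -14, -22]

Execution, op by op:
  [13, -27, 2, -5] -> [-13, 27, -2, 5] -> [-13, -2] -> [-13, -2] -> [-13]
  [-13, -20, -32, -39, -5, -42, 46, 13, -1] -> [13, 20, 32, 39, 5, 42, -46, -13, 1] -> [-46, -13, 1] -> [-46, -13] -> [-46, -13]
  [26, 14, -2, 22, -21, -9, -46] -> [-26, -14, 2, -22, 21, 9, 46] -> [-26, -14, -22] -> [-26, -14, -22] -> [-26, -14, -22]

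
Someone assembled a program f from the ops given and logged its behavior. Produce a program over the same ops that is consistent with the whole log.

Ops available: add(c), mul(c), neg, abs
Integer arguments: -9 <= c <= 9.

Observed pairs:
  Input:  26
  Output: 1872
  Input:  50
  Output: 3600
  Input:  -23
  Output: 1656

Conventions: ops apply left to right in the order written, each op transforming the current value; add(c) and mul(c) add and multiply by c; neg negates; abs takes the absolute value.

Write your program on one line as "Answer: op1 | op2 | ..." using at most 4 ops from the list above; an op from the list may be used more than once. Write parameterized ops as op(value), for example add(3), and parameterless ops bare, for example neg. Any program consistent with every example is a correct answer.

mul(-3) | abs | mul(3) | mul(8)

Check, running the answer program on each example:
  26 -> -78 -> 78 -> 234 -> 1872
  50 -> -150 -> 150 -> 450 -> 3600
  -23 -> 69 -> 69 -> 207 -> 1656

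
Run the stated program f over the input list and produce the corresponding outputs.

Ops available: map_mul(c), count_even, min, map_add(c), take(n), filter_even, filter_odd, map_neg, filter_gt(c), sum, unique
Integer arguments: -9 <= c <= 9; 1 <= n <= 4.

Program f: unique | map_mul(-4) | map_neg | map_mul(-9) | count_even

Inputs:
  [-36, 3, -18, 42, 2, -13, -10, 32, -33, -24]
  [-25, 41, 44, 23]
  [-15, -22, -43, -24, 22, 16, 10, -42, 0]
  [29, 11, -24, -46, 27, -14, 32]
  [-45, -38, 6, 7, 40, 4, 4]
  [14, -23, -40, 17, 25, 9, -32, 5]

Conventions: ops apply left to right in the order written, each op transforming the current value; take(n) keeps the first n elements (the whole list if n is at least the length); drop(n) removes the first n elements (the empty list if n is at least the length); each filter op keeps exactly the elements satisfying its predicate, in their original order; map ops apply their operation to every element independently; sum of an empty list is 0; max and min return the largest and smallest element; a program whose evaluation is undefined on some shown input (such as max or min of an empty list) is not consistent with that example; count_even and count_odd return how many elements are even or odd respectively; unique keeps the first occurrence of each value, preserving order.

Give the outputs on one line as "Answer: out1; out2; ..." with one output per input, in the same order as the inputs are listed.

10; 4; 9; 7; 6; 8

Execution, op by op:
  [-36, 3, -18, 42, 2, -13, -10, 32, -33, -24] -> [-36, 3, -18, 42, 2, -13, -10, 32, -33, -24] -> [144, -12, 72, -168, -8, 52, 40, -128, 132, 96] -> [-144, 12, -72, 168, 8, -52, -40, 128, -132, -96] -> [1296, -108, 648, -1512, -72, 468, 360, -1152, 1188, 864] -> 10
  [-25, 41, 44, 23] -> [-25, 41, 44, 23] -> [100, -164, -176, -92] -> [-100, 164, 176, 92] -> [900, -1476, -1584, -828] -> 4
  [-15, -22, -43, -24, 22, 16, 10, -42, 0] -> [-15, -22, -43, -24, 22, 16, 10, -42, 0] -> [60, 88, 172, 96, -88, -64, -40, 168, 0] -> [-60, -88, -172, -96, 88, 64, 40, -168, 0] -> [540, 792, 1548, 864, -792, -576, -360, 1512, 0] -> 9
  [29, 11, -24, -46, 27, -14, 32] -> [29, 11, -24, -46, 27, -14, 32] -> [-116, -44, 96, 184, -108, 56, -128] -> [116, 44, -96, -184, 108, -56, 128] -> [-1044, -396, 864, 1656, -972, 504, -1152] -> 7
  [-45, -38, 6, 7, 40, 4, 4] -> [-45, -38, 6, 7, 40, 4] -> [180, 152, -24, -28, -160, -16] -> [-180, -152, 24, 28, 160, 16] -> [1620, 1368, -216, -252, -1440, -144] -> 6
  [14, -23, -40, 17, 25, 9, -32, 5] -> [14, -23, -40, 17, 25, 9, -32, 5] -> [-56, 92, 160, -68, -100, -36, 128, -20] -> [56, -92, -160, 68, 100, 36, -128, 20] -> [-504, 828, 1440, -612, -900, -324, 1152, -180] -> 8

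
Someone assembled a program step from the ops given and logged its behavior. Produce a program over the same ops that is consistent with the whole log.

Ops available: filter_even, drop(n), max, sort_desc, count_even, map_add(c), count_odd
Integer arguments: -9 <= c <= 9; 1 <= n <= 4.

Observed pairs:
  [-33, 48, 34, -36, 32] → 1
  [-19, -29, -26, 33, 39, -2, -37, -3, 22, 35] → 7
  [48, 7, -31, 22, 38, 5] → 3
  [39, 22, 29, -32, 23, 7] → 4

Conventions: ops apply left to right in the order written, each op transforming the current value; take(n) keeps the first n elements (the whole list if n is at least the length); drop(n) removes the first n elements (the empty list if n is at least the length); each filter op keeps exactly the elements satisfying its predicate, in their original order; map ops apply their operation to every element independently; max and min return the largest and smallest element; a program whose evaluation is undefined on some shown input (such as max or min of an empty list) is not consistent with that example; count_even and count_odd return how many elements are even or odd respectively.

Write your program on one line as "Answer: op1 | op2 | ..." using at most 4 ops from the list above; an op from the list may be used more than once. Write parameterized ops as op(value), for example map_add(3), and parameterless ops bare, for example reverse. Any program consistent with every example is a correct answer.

map_add(-1) | filter_even | count_even

Check, running the answer program on each example:
  [-33, 48, 34, -36, 32] -> [-34, 47, 33, -37, 31] -> [-34] -> 1
  [-19, -29, -26, 33, 39, -2, -37, -3, 22, 35] -> [-20, -30, -27, 32, 38, -3, -38, -4, 21, 34] -> [-20, -30, 32, 38, -38, -4, 34] -> 7
  [48, 7, -31, 22, 38, 5] -> [47, 6, -32, 21, 37, 4] -> [6, -32, 4] -> 3
  [39, 22, 29, -32, 23, 7] -> [38, 21, 28, -33, 22, 6] -> [38, 28, 22, 6] -> 4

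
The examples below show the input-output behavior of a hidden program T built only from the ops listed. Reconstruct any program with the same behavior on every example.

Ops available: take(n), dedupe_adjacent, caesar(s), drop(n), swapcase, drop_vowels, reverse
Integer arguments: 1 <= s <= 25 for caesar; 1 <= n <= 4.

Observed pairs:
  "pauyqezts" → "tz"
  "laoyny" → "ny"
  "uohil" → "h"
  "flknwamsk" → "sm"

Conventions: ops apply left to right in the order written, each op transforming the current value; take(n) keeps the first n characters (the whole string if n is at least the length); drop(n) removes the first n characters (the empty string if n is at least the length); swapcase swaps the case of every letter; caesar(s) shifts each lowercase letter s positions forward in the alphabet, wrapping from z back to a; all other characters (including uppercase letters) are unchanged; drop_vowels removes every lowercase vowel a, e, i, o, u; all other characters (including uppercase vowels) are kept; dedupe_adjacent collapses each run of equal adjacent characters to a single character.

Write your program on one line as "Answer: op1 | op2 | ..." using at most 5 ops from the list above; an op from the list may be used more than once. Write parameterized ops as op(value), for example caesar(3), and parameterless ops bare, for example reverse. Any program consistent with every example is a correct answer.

reverse | drop_vowels | drop(1) | take(2)

Check, running the answer program on each example:
  "pauyqezts" -> "stzeqyuap" -> "stzqyp" -> "tzqyp" -> "tz"
  "laoyny" -> "ynyoal" -> "ynyl" -> "nyl" -> "ny"
  "uohil" -> "lihou" -> "lh" -> "h" -> "h"
  "flknwamsk" -> "ksmawnklf" -> "ksmwnklf" -> "smwnklf" -> "sm"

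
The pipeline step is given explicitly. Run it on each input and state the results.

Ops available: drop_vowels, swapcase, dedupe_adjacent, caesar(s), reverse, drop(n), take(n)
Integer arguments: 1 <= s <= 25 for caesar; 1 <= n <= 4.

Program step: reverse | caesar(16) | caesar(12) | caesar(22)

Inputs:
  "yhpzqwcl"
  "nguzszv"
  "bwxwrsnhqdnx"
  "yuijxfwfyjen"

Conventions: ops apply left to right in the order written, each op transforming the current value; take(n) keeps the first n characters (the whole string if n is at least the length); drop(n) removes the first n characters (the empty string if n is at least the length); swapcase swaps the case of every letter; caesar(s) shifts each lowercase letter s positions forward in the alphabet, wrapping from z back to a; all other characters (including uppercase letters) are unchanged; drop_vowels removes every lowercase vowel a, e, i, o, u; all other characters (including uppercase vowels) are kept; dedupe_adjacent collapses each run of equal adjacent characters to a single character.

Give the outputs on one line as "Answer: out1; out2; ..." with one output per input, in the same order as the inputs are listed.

"jauoxnfw"; "txqxsel"; "vlboflqpuvuz"; "lchwdudvhgsw"

Execution, op by op:
  "yhpzqwcl" -> "lcwqzphy" -> "bsmgpfxo" -> "neysbrja" -> "jauoxnfw"
  "nguzszv" -> "vzszugn" -> "lpipkwd" -> "xbubwip" -> "txqxsel"
  "bwxwrsnhqdnx" -> "xndqhnsrwxwb" -> "ndtgxdihmnmr" -> "zpfsjputyzyd" -> "vlboflqpuvuz"
  "yuijxfwfyjen" -> "nejyfwfxjiuy" -> "duzovmvnzyko" -> "pglahyhzlkwa" -> "lchwdudvhgsw"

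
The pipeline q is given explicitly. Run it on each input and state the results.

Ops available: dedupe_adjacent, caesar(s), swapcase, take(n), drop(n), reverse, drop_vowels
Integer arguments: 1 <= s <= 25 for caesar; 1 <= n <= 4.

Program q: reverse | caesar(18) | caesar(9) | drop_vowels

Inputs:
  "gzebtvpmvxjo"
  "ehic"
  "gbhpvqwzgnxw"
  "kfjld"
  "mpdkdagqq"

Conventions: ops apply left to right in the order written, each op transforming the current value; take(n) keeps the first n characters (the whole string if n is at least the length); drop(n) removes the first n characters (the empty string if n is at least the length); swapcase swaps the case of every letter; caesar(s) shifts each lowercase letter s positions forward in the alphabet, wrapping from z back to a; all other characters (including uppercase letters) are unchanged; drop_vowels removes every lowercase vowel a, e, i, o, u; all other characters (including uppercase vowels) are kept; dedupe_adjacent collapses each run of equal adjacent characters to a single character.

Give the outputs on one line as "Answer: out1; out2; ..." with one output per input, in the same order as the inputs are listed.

"pkywnqwcfh"; "djf"; "xyhxrwqch"; "mkgl"; "rrhblqn"

Execution, op by op:
  "gzebtvpmvxjo" -> "ojxvmpvtbezg" -> "gbpnehnltwry" -> "pkywnqwucfah" -> "pkywnqwcfh"
  "ehic" -> "cihe" -> "uazw" -> "djif" -> "djf"
  "gbhpvqwzgnxw" -> "wxngzwqvphbg" -> "opfyroinhzty" -> "xyohaxrwqich" -> "xyhxrwqch"
  "kfjld" -> "dljfk" -> "vdbxc" -> "emkgl" -> "mkgl"
  "mpdkdagqq" -> "qqgadkdpm" -> "iiysvcvhe" -> "rrhbeleqn" -> "rrhblqn"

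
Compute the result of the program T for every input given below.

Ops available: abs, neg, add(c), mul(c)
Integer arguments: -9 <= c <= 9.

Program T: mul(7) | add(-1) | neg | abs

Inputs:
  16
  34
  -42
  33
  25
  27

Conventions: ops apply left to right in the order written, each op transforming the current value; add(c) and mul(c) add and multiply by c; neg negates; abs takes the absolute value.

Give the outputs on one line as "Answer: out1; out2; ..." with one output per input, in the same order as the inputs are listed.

Execution, op by op:
  16 -> 112 -> 111 -> -111 -> 111
  34 -> 238 -> 237 -> -237 -> 237
  -42 -> -294 -> -295 -> 295 -> 295
  33 -> 231 -> 230 -> -230 -> 230
  25 -> 175 -> 174 -> -174 -> 174
  27 -> 189 -> 188 -> -188 -> 188

111; 237; 295; 230; 174; 188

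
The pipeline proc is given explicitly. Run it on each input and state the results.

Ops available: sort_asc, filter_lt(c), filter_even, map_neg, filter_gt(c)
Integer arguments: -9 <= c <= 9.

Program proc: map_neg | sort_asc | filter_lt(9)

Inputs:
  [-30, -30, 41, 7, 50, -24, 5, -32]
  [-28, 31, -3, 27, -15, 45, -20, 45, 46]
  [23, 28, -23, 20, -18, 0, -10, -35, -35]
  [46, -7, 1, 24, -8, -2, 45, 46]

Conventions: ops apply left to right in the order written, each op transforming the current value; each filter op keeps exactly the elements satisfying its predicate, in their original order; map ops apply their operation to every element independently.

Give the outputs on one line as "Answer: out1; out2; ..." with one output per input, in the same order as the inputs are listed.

[-50, -41, -7, -5]; [-46, -45, -45, -31, -27, 3]; [-28, -23, -20, 0]; [-46, -46, -45, -24, -1, 2, 7, 8]

Execution, op by op:
  [-30, -30, 41, 7, 50, -24, 5, -32] -> [30, 30, -41, -7, -50, 24, -5, 32] -> [-50, -41, -7, -5, 24, 30, 30, 32] -> [-50, -41, -7, -5]
  [-28, 31, -3, 27, -15, 45, -20, 45, 46] -> [28, -31, 3, -27, 15, -45, 20, -45, -46] -> [-46, -45, -45, -31, -27, 3, 15, 20, 28] -> [-46, -45, -45, -31, -27, 3]
  [23, 28, -23, 20, -18, 0, -10, -35, -35] -> [-23, -28, 23, -20, 18, 0, 10, 35, 35] -> [-28, -23, -20, 0, 10, 18, 23, 35, 35] -> [-28, -23, -20, 0]
  [46, -7, 1, 24, -8, -2, 45, 46] -> [-46, 7, -1, -24, 8, 2, -45, -46] -> [-46, -46, -45, -24, -1, 2, 7, 8] -> [-46, -46, -45, -24, -1, 2, 7, 8]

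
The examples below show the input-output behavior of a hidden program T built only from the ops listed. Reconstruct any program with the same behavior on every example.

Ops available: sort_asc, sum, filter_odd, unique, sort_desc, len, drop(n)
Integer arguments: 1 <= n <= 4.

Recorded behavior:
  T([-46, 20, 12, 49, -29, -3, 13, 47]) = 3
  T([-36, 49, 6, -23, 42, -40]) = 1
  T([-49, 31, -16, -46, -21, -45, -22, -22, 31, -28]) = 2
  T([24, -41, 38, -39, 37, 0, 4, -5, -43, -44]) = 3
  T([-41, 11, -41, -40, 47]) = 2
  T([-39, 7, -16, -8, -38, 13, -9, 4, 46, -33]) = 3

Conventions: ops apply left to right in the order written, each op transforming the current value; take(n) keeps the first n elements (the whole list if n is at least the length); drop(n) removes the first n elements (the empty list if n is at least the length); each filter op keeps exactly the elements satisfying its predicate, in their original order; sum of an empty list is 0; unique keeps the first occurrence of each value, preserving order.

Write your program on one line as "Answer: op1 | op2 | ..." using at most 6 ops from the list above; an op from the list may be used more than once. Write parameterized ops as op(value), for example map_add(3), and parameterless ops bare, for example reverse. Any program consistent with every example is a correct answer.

sort_asc | drop(3) | filter_odd | unique | sort_desc | len

Check, running the answer program on each example:
  [-46, 20, 12, 49, -29, -3, 13, 47] -> [-46, -29, -3, 12, 13, 20, 47, 49] -> [12, 13, 20, 47, 49] -> [13, 47, 49] -> [13, 47, 49] -> [49, 47, 13] -> 3
  [-36, 49, 6, -23, 42, -40] -> [-40, -36, -23, 6, 42, 49] -> [6, 42, 49] -> [49] -> [49] -> [49] -> 1
  [-49, 31, -16, -46, -21, -45, -22, -22, 31, -28] -> [-49, -46, -45, -28, -22, -22, -21, -16, 31, 31] -> [-28, -22, -22, -21, -16, 31, 31] -> [-21, 31, 31] -> [-21, 31] -> [31, -21] -> 2
  [24, -41, 38, -39, 37, 0, 4, -5, -43, -44] -> [-44, -43, -41, -39, -5, 0, 4, 24, 37, 38] -> [-39, -5, 0, 4, 24, 37, 38] -> [-39, -5, 37] -> [-39, -5, 37] -> [37, -5, -39] -> 3
  [-41, 11, -41, -40, 47] -> [-41, -41, -40, 11, 47] -> [11, 47] -> [11, 47] -> [11, 47] -> [47, 11] -> 2
  [-39, 7, -16, -8, -38, 13, -9, 4, 46, -33] -> [-39, -38, -33, -16, -9, -8, 4, 7, 13, 46] -> [-16, -9, -8, 4, 7, 13, 46] -> [-9, 7, 13] -> [-9, 7, 13] -> [13, 7, -9] -> 3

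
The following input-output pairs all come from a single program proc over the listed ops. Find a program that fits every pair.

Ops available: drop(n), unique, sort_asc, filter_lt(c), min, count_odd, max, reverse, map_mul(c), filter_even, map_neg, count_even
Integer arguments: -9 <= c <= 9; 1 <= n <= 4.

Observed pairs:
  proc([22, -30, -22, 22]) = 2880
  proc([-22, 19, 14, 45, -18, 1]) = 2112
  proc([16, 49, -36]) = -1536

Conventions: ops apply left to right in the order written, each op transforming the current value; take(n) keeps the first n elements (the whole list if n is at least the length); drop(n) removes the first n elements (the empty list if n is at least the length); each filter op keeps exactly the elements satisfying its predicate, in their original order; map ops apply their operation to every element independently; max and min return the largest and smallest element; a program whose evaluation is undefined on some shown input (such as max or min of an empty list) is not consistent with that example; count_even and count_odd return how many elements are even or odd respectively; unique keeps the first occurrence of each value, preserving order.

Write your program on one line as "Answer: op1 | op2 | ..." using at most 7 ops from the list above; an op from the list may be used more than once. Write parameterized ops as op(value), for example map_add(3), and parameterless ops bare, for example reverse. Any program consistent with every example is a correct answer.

map_mul(8) | map_mul(3) | map_mul(-4) | reverse | drop(2) | max

Check, running the answer program on each example:
  [22, -30, -22, 22] -> [176, -240, -176, 176] -> [528, -720, -528, 528] -> [-2112, 2880, 2112, -2112] -> [-2112, 2112, 2880, -2112] -> [2880, -2112] -> 2880
  [-22, 19, 14, 45, -18, 1] -> [-176, 152, 112, 360, -144, 8] -> [-528, 456, 336, 1080, -432, 24] -> [2112, -1824, -1344, -4320, 1728, -96] -> [-96, 1728, -4320, -1344, -1824, 2112] -> [-4320, -1344, -1824, 2112] -> 2112
  [16, 49, -36] -> [128, 392, -288] -> [384, 1176, -864] -> [-1536, -4704, 3456] -> [3456, -4704, -1536] -> [-1536] -> -1536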